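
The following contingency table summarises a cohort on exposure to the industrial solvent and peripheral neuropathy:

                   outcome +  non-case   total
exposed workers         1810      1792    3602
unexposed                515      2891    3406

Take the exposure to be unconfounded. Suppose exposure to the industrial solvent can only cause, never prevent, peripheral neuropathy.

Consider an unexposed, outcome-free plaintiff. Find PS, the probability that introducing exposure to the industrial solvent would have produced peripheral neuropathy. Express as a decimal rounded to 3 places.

PS ≈ 0.414

p₁ = P(outcome | exposed) = 1810/3602 = 0.5025
p₀ = P(outcome | unexposed) = 515/3406 = 0.1512
Under exogeneity and monotonicity, PS = (p₁ − p₀) / (1 − p₀).
PS = (0.5025 − 0.1512) / (1 − 0.1512) = 0.35129 / 0.8488 ≈ 0.4139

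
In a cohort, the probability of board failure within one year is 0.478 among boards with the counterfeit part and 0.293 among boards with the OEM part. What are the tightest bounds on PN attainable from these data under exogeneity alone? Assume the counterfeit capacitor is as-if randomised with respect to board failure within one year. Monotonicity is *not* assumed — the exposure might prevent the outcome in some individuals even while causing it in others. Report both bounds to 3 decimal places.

Let p₁ = 0.478, p₀ = 0.293.
Under exogeneity alone the bounds on PN are max{0,(p₁−p₀)/p₁} ≤ PN ≤ min{1,(1−p₀)/p₁}.
  lower = (p₁ − p₀)/p₁ = 0.185 / 0.478 ≈ 0.3870
  upper = min{1, (1 − p₀)/p₁} = 0.707 / 0.478 ≈ 1.4791 → capped at 1

0.387 ≤ PN ≤ 1.000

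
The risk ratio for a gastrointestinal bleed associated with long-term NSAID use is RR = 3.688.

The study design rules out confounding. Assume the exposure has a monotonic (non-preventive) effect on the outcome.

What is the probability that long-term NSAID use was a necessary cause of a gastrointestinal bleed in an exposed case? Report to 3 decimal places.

Under exogeneity and monotonicity, PN = (RR − 1) / RR = 1 − 1/RR.
PN = (3.688 − 1) / 3.688 = 2.688 / 3.688 ≈ 0.7289

PN ≈ 0.729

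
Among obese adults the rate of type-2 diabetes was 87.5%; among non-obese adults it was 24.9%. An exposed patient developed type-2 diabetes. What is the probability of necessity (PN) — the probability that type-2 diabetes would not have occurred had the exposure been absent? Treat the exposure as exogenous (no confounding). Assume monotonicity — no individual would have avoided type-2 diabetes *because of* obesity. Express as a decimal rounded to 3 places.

PN ≈ 0.715

p₁ = 0.875, p₀ = 0.249.
Under exogeneity and monotonicity, PN = (p₁ − p₀) / p₁.
PN = (0.875 − 0.249) / 0.875 = 0.626 / 0.875 ≈ 0.7154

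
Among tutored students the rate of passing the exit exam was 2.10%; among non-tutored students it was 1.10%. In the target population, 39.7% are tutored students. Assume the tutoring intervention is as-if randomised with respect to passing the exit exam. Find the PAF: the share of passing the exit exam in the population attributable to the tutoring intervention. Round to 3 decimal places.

PAF ≈ 0.265

p₁ = 0.021, p₀ = 0.011.
Overall risk P(Y=1) = π·p₁ + (1−π)·p₀ = 0.397×0.021 + 0.603×0.011 = 0.01497.
Under exogeneity, PAF = [P(Y=1) − p₀] / P(Y=1).
PAF = (0.01497 − 0.011) / 0.01497 ≈ 0.2652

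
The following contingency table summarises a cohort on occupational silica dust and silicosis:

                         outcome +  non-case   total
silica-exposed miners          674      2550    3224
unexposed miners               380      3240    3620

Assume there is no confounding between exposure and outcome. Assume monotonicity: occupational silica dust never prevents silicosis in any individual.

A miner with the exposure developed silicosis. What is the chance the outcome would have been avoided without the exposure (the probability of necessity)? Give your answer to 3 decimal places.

PN ≈ 0.498

p₁ = P(outcome | exposed) = 674/3224 = 0.20906
p₀ = P(outcome | unexposed) = 380/3620 = 0.10497
Under exogeneity and monotonicity, PN = (p₁ − p₀)/p₁.
PN = (0.20906 − 0.10497) / 0.20906 ≈ 0.4979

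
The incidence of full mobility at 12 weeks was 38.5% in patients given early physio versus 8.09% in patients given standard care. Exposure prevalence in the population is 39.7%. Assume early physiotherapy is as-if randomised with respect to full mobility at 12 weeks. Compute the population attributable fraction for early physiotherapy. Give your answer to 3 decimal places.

p₁ = 0.385, p₀ = 0.0809.
Overall risk P(Y=1) = π·p₁ + (1−π)·p₀ = 0.397×0.385 + 0.603×0.0809 = 0.20163.
Under exogeneity, PAF = [P(Y=1) − p₀] / P(Y=1).
PAF = (0.20163 − 0.0809) / 0.20163 ≈ 0.5988

PAF ≈ 0.599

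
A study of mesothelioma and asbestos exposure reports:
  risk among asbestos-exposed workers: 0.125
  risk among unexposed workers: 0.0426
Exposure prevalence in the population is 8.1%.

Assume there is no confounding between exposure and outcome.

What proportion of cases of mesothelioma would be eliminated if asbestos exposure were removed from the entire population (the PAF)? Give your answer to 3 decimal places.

Let p₁ = 0.125, p₀ = 0.0426.
Overall risk P(Y=1) = π·p₁ + (1−π)·p₀ = 0.081×0.125 + 0.919×0.0426 = 0.049274.
Under exogeneity, PAF = [P(Y=1) − p₀] / P(Y=1).
PAF = (0.049274 − 0.0426) / 0.049274 ≈ 0.1355

PAF ≈ 0.135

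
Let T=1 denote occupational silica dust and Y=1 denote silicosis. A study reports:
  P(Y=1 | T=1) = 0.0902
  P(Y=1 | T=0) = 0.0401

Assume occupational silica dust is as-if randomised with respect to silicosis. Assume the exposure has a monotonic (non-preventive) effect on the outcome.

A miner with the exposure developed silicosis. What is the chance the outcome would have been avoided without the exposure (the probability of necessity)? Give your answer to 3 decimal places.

PN ≈ 0.555

Let p₁ = 0.0902, p₀ = 0.0401.
Under exogeneity and monotonicity, PN = (p₁ − p₀) / p₁.
PN = (0.0902 − 0.0401) / 0.0902 = 0.0501 / 0.0902 ≈ 0.5554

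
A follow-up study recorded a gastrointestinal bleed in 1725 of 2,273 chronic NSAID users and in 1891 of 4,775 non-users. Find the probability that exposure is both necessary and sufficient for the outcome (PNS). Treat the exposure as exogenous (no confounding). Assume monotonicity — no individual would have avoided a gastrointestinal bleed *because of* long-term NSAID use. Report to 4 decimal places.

p₁ = P(outcome | exposed) = 1725/2273 = 0.75891
p₀ = P(outcome | unexposed) = 1891/4775 = 0.39602
Under exogeneity and monotonicity, PNS = p₁ − p₀.
PNS = 0.75891 − 0.39602 = 0.36289

PNS ≈ 0.3629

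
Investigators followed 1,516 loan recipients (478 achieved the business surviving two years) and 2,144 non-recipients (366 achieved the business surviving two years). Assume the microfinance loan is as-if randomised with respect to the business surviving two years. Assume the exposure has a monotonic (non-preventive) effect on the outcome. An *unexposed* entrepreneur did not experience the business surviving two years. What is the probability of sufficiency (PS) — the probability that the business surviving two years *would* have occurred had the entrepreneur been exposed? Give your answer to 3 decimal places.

p₁ = P(outcome | exposed) = 478/1516 = 0.3153
p₀ = P(outcome | unexposed) = 366/2144 = 0.17071
Under exogeneity and monotonicity, PS = (p₁ − p₀) / (1 − p₀).
PS = (0.3153 − 0.17071) / (1 − 0.17071) = 0.14459 / 0.82929 ≈ 0.1744

PS ≈ 0.174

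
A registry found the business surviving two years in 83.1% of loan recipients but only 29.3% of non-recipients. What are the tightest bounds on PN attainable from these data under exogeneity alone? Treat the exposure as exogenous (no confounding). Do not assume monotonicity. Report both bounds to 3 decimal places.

0.647 ≤ PN ≤ 0.851

p₁ = 0.831, p₀ = 0.293.
Under exogeneity alone the bounds on PN are max{0,(p₁−p₀)/p₁} ≤ PN ≤ min{1,(1−p₀)/p₁}.
  lower = (p₁ − p₀)/p₁ = 0.538 / 0.831 ≈ 0.6474
  upper = min{1, (1 − p₀)/p₁} = 0.707 / 0.831 ≈ 0.8508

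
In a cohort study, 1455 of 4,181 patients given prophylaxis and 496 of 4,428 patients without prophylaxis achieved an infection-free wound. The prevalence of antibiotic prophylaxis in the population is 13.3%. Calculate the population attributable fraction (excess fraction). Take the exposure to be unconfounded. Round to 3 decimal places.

p₁ = P(outcome | exposed) = 1455/4181 = 0.348
p₀ = P(outcome | unexposed) = 496/4428 = 0.11201
Overall risk P(Y=1) = π·p₁ + (1−π)·p₀ = 0.133×0.348 + 0.867×0.11201 = 0.1434.
Under exogeneity, PAF = [P(Y=1) − p₀] / P(Y=1).
PAF = (0.1434 − 0.11201) / 0.1434 ≈ 0.2189

PAF ≈ 0.219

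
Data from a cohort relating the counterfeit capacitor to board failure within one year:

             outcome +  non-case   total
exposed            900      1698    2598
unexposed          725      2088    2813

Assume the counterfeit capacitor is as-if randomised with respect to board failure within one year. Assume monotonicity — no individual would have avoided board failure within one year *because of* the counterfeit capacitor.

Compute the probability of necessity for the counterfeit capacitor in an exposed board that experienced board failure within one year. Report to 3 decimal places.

PN ≈ 0.256

p₁ = P(outcome | exposed) = 900/2598 = 0.34642
p₀ = P(outcome | unexposed) = 725/2813 = 0.25773
Under exogeneity and monotonicity, PN = (p₁ − p₀)/p₁.
PN = (0.34642 − 0.25773) / 0.34642 ≈ 0.2560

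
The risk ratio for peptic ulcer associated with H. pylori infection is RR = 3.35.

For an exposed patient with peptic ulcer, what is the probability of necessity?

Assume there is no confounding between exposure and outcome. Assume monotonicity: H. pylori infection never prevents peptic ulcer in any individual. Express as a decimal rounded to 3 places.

Under exogeneity and monotonicity, PN = (RR − 1) / RR = 1 − 1/RR.
PN = (3.35 − 1) / 3.35 = 2.35 / 3.35 ≈ 0.7015

PN ≈ 0.701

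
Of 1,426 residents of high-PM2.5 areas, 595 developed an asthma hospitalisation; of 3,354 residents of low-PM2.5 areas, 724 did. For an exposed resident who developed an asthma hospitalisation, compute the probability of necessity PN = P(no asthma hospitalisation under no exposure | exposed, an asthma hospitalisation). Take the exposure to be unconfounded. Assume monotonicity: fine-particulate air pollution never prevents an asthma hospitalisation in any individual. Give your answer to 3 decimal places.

PN ≈ 0.483

p₁ = P(outcome | exposed) = 595/1426 = 0.41725
p₀ = P(outcome | unexposed) = 724/3354 = 0.21586
Under exogeneity and monotonicity, PN = (p₁ − p₀) / p₁.
PN = (0.41725 − 0.21586) / 0.41725 = 0.20139 / 0.41725 ≈ 0.4827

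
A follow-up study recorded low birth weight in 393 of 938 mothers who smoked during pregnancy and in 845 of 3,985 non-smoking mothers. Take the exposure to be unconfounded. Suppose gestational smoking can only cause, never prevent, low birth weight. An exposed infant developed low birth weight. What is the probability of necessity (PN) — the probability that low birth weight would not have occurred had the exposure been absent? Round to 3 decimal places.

PN ≈ 0.494

p₁ = P(outcome | exposed) = 393/938 = 0.41898
p₀ = P(outcome | unexposed) = 845/3985 = 0.21205
Under exogeneity and monotonicity, PN = (p₁ − p₀) / p₁.
PN = (0.41898 − 0.21205) / 0.41898 = 0.20693 / 0.41898 ≈ 0.4939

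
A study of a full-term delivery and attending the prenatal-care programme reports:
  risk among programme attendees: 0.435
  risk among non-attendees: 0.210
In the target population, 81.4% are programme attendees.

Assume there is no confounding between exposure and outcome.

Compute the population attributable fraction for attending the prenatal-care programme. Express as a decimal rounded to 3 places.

PAF ≈ 0.466

Let p₁ = 0.435, p₀ = 0.21.
Overall risk P(Y=1) = π·p₁ + (1−π)·p₀ = 0.814×0.435 + 0.186×0.21 = 0.39315.
Under exogeneity, PAF = [P(Y=1) − p₀] / P(Y=1).
PAF = (0.39315 − 0.21) / 0.39315 ≈ 0.4659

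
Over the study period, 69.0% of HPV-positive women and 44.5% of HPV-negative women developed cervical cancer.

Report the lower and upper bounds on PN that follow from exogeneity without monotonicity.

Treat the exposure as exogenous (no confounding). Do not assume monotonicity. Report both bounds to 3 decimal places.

0.355 ≤ PN ≤ 0.804

p₁ = 0.69, p₀ = 0.445.
Under exogeneity alone the bounds on PN are max{0,(p₁−p₀)/p₁} ≤ PN ≤ min{1,(1−p₀)/p₁}.
  lower = (p₁ − p₀)/p₁ = 0.245 / 0.69 ≈ 0.3551
  upper = min{1, (1 − p₀)/p₁} = 0.555 / 0.69 ≈ 0.8043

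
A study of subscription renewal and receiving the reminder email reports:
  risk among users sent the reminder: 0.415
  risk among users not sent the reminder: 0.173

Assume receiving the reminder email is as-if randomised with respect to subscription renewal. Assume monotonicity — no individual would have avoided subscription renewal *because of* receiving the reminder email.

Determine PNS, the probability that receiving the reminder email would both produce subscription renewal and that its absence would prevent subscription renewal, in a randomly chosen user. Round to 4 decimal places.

Let p₁ = 0.415, p₀ = 0.173.
Under exogeneity and monotonicity, PNS = p₁ − p₀.
PNS = 0.415 − 0.173 = 0.242

PNS ≈ 0.2420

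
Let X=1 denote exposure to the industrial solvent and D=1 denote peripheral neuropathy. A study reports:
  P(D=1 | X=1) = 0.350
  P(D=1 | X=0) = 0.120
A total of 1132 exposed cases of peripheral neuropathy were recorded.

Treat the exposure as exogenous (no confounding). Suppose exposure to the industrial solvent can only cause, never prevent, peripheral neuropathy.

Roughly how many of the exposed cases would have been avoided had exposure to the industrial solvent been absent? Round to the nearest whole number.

about 744 cases

Let p₁ = 0.35, p₀ = 0.12.
PN = (p₁ − p₀)/p₁ = (0.35 − 0.12) / 0.35 ≈ 0.65714.
Attributable cases ≈ PN × (exposed cases) = 0.65714 × 1132 ≈ 743.89.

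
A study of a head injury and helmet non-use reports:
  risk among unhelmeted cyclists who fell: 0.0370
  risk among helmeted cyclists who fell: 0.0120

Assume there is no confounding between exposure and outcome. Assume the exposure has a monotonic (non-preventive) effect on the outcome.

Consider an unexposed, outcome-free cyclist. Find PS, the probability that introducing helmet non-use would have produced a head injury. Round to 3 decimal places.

Let p₁ = 0.037, p₀ = 0.012.
Under exogeneity and monotonicity, PS = (p₁ − p₀) / (1 − p₀).
PS = (0.037 − 0.012) / (1 − 0.012) = 0.025 / 0.988 ≈ 0.0253

PS ≈ 0.025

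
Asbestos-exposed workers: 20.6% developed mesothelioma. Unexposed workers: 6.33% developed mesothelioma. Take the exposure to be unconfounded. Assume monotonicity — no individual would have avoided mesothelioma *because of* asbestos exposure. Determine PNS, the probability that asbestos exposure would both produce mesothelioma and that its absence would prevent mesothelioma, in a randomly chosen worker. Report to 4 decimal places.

p₁ = 0.206, p₀ = 0.0633.
Under exogeneity and monotonicity, PNS = p₁ − p₀.
PNS = 0.206 − 0.0633 = 0.1427

PNS ≈ 0.1427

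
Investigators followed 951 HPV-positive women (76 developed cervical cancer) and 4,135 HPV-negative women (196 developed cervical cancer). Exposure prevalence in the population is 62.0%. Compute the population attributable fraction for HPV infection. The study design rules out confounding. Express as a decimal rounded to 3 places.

p₁ = P(outcome | exposed) = 76/951 = 0.079916
p₀ = P(outcome | unexposed) = 196/4135 = 0.0474
Overall risk P(Y=1) = π·p₁ + (1−π)·p₀ = 0.62×0.079916 + 0.38×0.0474 = 0.06756.
Under exogeneity, PAF = [P(Y=1) − p₀] / P(Y=1).
PAF = (0.06756 − 0.0474) / 0.06756 ≈ 0.2984

PAF ≈ 0.298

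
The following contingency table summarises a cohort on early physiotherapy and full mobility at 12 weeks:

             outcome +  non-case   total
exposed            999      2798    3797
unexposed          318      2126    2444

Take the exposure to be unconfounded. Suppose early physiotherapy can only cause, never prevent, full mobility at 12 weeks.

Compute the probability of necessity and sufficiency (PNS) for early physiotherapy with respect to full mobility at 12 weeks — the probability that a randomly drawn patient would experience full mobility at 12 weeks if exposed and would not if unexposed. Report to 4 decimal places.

PNS ≈ 0.1330

p₁ = P(outcome | exposed) = 999/3797 = 0.2631
p₀ = P(outcome | unexposed) = 318/2444 = 0.13011
Under exogeneity and monotonicity, PNS = p₁ − p₀.
PNS = 0.2631 − 0.13011 = 0.13299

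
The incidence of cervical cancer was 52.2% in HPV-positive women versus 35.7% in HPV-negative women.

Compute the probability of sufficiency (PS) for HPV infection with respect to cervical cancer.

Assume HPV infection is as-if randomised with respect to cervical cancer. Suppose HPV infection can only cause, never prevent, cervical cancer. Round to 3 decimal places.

PS ≈ 0.257

p₁ = 0.522, p₀ = 0.357.
Under exogeneity and monotonicity, PS = (p₁ − p₀) / (1 − p₀).
PS = (0.522 − 0.357) / (1 − 0.357) = 0.165 / 0.643 ≈ 0.2566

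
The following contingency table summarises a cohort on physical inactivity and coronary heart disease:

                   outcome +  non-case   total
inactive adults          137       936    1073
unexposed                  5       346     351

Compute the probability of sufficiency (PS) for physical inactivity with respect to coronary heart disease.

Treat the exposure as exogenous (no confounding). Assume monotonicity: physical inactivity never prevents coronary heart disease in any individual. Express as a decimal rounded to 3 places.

PS ≈ 0.115

p₁ = P(outcome | exposed) = 137/1073 = 0.12768
p₀ = P(outcome | unexposed) = 5/351 = 0.014245
Under exogeneity and monotonicity, PS = (p₁ − p₀) / (1 − p₀).
PS = (0.12768 − 0.014245) / (1 − 0.014245) = 0.11343 / 0.98575 ≈ 0.1151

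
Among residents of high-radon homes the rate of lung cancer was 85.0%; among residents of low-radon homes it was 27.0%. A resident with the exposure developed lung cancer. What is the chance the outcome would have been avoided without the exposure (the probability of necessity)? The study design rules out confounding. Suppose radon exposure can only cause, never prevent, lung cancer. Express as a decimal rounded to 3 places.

PN ≈ 0.682

p₁ = 0.85, p₀ = 0.27.
Under exogeneity and monotonicity, PN = (p₁ − p₀) / p₁.
PN = (0.85 − 0.27) / 0.85 = 0.58 / 0.85 ≈ 0.6824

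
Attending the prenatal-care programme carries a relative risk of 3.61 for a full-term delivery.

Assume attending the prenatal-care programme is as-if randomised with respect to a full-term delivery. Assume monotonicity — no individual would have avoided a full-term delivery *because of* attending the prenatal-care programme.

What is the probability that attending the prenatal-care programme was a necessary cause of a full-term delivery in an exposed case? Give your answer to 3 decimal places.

Under exogeneity and monotonicity, PN = (RR − 1) / RR = 1 − 1/RR.
PN = (3.61 − 1) / 3.61 = 2.61 / 3.61 ≈ 0.7230

PN ≈ 0.723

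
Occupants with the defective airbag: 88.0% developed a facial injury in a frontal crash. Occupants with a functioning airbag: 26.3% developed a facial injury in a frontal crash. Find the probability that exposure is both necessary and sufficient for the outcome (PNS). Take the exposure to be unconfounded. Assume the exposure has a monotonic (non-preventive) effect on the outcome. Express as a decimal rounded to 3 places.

p₁ = 0.88, p₀ = 0.263.
Under exogeneity and monotonicity, PNS = p₁ − p₀.
PNS = 0.88 − 0.263 = 0.617

PNS ≈ 0.617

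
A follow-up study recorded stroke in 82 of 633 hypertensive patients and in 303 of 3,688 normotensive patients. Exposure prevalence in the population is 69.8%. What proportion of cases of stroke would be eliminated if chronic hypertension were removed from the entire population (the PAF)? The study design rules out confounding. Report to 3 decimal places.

PAF ≈ 0.287

p₁ = P(outcome | exposed) = 82/633 = 0.12954
p₀ = P(outcome | unexposed) = 303/3688 = 0.082158
Overall risk P(Y=1) = π·p₁ + (1−π)·p₀ = 0.698×0.12954 + 0.302×0.082158 = 0.11523.
Under exogeneity, PAF = [P(Y=1) − p₀] / P(Y=1).
PAF = (0.11523 − 0.082158) / 0.11523 ≈ 0.2870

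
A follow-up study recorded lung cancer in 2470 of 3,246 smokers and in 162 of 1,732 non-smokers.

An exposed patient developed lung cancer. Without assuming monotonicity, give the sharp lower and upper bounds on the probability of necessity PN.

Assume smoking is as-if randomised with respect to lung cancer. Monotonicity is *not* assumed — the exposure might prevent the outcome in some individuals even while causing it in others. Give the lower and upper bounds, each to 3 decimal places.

0.877 ≤ PN ≤ 1.000

p₁ = P(outcome | exposed) = 2470/3246 = 0.76094
p₀ = P(outcome | unexposed) = 162/1732 = 0.093533
Under exogeneity alone the bounds on PN are max{0,(p₁−p₀)/p₁} ≤ PN ≤ min{1,(1−p₀)/p₁}.
  lower = (p₁ − p₀)/p₁ = 0.6674 / 0.76094 ≈ 0.8771
  upper = min{1, (1 − p₀)/p₁} = 0.90647 / 0.76094 ≈ 1.1913 → capped at 1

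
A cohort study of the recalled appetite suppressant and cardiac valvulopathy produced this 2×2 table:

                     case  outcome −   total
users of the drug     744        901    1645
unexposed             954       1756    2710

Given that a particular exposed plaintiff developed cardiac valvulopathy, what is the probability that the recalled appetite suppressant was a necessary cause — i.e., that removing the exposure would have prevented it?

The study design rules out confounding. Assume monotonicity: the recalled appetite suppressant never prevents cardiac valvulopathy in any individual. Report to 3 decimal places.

p₁ = P(outcome | exposed) = 744/1645 = 0.45228
p₀ = P(outcome | unexposed) = 954/2710 = 0.35203
Under exogeneity and monotonicity, PN = (p₁ − p₀)/p₁.
PN = (0.45228 − 0.35203) / 0.45228 ≈ 0.2217

PN ≈ 0.222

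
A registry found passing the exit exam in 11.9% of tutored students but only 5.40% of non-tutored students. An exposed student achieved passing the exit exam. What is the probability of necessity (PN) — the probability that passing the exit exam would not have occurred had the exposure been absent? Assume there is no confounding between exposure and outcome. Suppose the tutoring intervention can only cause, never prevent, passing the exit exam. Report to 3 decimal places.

PN ≈ 0.546

p₁ = 0.119, p₀ = 0.054.
Under exogeneity and monotonicity, PN = (p₁ − p₀) / p₁.
PN = (0.119 − 0.054) / 0.119 = 0.065 / 0.119 ≈ 0.5462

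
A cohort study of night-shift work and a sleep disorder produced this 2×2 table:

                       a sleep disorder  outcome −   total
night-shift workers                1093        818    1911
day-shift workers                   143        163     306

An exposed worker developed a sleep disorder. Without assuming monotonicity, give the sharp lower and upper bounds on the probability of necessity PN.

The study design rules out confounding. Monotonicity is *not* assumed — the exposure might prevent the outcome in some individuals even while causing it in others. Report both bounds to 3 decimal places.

0.183 ≤ PN ≤ 0.931

p₁ = P(outcome | exposed) = 1093/1911 = 0.57195
p₀ = P(outcome | unexposed) = 143/306 = 0.46732
Under exogeneity alone the bounds on PN are max{0,(p₁−p₀)/p₁} ≤ PN ≤ min{1,(1−p₀)/p₁}.
  lower = (p₁ − p₀)/p₁ = 0.10463 / 0.57195 ≈ 0.1829
  upper = min{1, (1 − p₀)/p₁} = 0.53268 / 0.57195 ≈ 0.9313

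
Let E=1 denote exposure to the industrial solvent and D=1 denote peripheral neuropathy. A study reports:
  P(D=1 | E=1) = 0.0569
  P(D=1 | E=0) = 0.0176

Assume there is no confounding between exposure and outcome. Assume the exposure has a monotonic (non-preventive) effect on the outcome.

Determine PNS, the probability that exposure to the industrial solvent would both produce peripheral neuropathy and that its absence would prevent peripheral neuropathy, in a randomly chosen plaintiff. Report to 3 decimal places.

Let p₁ = 0.0569, p₀ = 0.0176.
Under exogeneity and monotonicity, PNS = p₁ − p₀.
PNS = 0.0569 − 0.0176 = 0.0393

PNS ≈ 0.039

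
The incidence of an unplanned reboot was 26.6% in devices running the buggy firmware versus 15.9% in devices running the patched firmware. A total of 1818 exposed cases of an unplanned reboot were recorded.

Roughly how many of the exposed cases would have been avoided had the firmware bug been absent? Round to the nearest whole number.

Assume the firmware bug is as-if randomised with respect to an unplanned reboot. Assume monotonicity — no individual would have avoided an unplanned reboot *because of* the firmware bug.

about 731 cases

p₁ = 0.266, p₀ = 0.159.
PN = (p₁ − p₀)/p₁ = (0.266 − 0.159) / 0.266 ≈ 0.40226.
Attributable cases ≈ PN × (exposed cases) = 0.40226 × 1818 ≈ 731.30.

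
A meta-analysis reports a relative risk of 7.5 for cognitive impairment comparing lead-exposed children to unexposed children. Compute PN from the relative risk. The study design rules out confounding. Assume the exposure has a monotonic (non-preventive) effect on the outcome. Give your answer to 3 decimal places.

PN ≈ 0.867

Under exogeneity and monotonicity, PN = (RR − 1) / RR = 1 − 1/RR.
PN = (7.5 − 1) / 7.5 = 6.5 / 7.5 ≈ 0.8667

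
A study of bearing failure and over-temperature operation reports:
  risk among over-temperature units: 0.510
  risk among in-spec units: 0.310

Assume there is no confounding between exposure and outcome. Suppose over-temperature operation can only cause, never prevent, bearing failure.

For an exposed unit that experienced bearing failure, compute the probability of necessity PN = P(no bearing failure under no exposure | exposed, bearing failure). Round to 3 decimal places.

PN ≈ 0.392

Let p₁ = 0.51, p₀ = 0.31.
Under exogeneity and monotonicity, PN = (p₁ − p₀) / p₁.
PN = (0.51 − 0.31) / 0.51 = 0.2 / 0.51 ≈ 0.3922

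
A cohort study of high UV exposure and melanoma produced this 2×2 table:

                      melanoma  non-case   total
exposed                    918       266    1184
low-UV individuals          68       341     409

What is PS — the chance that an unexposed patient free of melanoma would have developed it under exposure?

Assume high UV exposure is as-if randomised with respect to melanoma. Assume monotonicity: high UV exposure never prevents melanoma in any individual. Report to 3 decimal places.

p₁ = P(outcome | exposed) = 918/1184 = 0.77534
p₀ = P(outcome | unexposed) = 68/409 = 0.16626
Under exogeneity and monotonicity, PS = (p₁ − p₀) / (1 − p₀).
PS = (0.77534 − 0.16626) / (1 − 0.16626) = 0.60908 / 0.83374 ≈ 0.7305

PS ≈ 0.731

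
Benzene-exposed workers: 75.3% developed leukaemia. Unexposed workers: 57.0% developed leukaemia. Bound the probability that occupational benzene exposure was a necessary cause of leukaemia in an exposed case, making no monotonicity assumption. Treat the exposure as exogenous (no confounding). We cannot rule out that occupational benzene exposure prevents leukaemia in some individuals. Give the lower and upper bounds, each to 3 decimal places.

0.243 ≤ PN ≤ 0.571

p₁ = 0.753, p₀ = 0.57.
Under exogeneity alone the bounds on PN are max{0,(p₁−p₀)/p₁} ≤ PN ≤ min{1,(1−p₀)/p₁}.
  lower = (p₁ − p₀)/p₁ = 0.183 / 0.753 ≈ 0.2430
  upper = min{1, (1 − p₀)/p₁} = 0.43 / 0.753 ≈ 0.5710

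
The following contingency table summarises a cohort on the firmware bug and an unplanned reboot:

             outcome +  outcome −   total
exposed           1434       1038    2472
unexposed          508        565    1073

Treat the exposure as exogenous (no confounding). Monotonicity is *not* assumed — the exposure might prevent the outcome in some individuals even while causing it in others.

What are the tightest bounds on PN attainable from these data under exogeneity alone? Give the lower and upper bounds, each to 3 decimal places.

0.184 ≤ PN ≤ 0.908

p₁ = P(outcome | exposed) = 1434/2472 = 0.5801
p₀ = P(outcome | unexposed) = 508/1073 = 0.47344
Under exogeneity alone the bounds on PN are max{0,(p₁−p₀)/p₁} ≤ PN ≤ min{1,(1−p₀)/p₁}.
  lower = (p₁ − p₀)/p₁ = 0.10666 / 0.5801 ≈ 0.1839
  upper = min{1, (1 − p₀)/p₁} = 0.52656 / 0.5801 ≈ 0.9077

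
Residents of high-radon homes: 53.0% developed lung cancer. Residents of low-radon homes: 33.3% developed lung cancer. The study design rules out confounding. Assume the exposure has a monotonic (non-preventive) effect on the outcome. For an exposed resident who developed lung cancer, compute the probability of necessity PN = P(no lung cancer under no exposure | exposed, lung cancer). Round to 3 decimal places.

p₁ = 0.53, p₀ = 0.333.
Under exogeneity and monotonicity, PN = (p₁ − p₀) / p₁.
PN = (0.53 − 0.333) / 0.53 = 0.197 / 0.53 ≈ 0.3717

PN ≈ 0.372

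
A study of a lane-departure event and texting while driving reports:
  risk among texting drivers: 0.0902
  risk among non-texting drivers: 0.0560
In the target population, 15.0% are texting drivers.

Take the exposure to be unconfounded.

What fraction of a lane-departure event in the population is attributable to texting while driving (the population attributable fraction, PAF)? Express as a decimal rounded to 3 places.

Let p₁ = 0.0902, p₀ = 0.056.
Overall risk P(Y=1) = π·p₁ + (1−π)·p₀ = 0.15×0.0902 + 0.85×0.056 = 0.06113.
Under exogeneity, PAF = [P(Y=1) − p₀] / P(Y=1).
PAF = (0.06113 − 0.056) / 0.06113 ≈ 0.0839

PAF ≈ 0.084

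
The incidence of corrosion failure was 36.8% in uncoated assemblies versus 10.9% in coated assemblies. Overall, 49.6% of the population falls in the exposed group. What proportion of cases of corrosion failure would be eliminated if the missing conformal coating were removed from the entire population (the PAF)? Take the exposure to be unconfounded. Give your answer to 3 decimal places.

PAF ≈ 0.541

p₁ = 0.368, p₀ = 0.109.
Overall risk P(Y=1) = π·p₁ + (1−π)·p₀ = 0.496×0.368 + 0.504×0.109 = 0.23746.
Under exogeneity, PAF = [P(Y=1) − p₀] / P(Y=1).
PAF = (0.23746 − 0.109) / 0.23746 ≈ 0.5410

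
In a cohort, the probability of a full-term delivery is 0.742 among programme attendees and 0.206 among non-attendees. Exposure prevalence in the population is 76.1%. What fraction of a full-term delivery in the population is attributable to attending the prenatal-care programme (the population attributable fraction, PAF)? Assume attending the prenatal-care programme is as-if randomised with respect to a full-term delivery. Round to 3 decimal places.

Let p₁ = 0.742, p₀ = 0.206.
Overall risk P(Y=1) = π·p₁ + (1−π)·p₀ = 0.761×0.742 + 0.239×0.206 = 0.6139.
Under exogeneity, PAF = [P(Y=1) − p₀] / P(Y=1).
PAF = (0.6139 − 0.206) / 0.6139 ≈ 0.6644

PAF ≈ 0.664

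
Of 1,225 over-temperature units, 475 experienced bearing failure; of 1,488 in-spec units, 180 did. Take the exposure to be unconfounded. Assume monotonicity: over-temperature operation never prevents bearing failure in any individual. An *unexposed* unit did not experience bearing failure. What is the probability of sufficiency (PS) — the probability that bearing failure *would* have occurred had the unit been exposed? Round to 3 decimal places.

PS ≈ 0.304

p₁ = P(outcome | exposed) = 475/1225 = 0.38776
p₀ = P(outcome | unexposed) = 180/1488 = 0.12097
Under exogeneity and monotonicity, PS = (p₁ − p₀) / (1 − p₀).
PS = (0.38776 − 0.12097) / (1 − 0.12097) = 0.26679 / 0.87903 ≈ 0.3035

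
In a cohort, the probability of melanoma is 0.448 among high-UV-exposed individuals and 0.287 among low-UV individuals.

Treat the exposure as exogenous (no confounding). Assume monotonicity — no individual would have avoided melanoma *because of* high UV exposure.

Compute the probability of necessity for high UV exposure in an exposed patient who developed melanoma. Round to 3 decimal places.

PN ≈ 0.359

Let p₁ = 0.448, p₀ = 0.287.
Under exogeneity and monotonicity, PN = (p₁ − p₀) / p₁.
PN = (0.448 − 0.287) / 0.448 = 0.161 / 0.448 ≈ 0.3594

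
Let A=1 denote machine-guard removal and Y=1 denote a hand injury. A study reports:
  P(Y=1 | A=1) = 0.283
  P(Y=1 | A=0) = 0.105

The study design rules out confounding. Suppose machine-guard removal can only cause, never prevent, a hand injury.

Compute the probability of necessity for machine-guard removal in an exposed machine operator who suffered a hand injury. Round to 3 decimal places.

Let p₁ = 0.283, p₀ = 0.105.
Under exogeneity and monotonicity, PN = (p₁ − p₀) / p₁.
PN = (0.283 − 0.105) / 0.283 = 0.178 / 0.283 ≈ 0.6290

PN ≈ 0.629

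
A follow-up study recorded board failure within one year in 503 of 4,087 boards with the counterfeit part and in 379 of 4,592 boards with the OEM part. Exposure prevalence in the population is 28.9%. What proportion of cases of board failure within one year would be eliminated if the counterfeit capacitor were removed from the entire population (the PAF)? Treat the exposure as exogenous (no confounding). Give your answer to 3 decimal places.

PAF ≈ 0.124

p₁ = P(outcome | exposed) = 503/4087 = 0.12307
p₀ = P(outcome | unexposed) = 379/4592 = 0.082535
Overall risk P(Y=1) = π·p₁ + (1−π)·p₀ = 0.289×0.12307 + 0.711×0.082535 = 0.09425.
Under exogeneity, PAF = [P(Y=1) − p₀] / P(Y=1).
PAF = (0.09425 − 0.082535) / 0.09425 ≈ 0.1243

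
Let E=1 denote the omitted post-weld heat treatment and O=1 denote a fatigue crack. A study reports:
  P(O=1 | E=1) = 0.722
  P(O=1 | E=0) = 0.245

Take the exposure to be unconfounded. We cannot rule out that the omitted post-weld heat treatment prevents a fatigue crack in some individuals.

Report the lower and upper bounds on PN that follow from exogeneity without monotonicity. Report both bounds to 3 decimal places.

Let p₁ = 0.722, p₀ = 0.245.
Under exogeneity alone the bounds on PN are max{0,(p₁−p₀)/p₁} ≤ PN ≤ min{1,(1−p₀)/p₁}.
  lower = (p₁ − p₀)/p₁ = 0.477 / 0.722 ≈ 0.6607
  upper = min{1, (1 − p₀)/p₁} = 0.755 / 0.722 ≈ 1.0457 → capped at 1

0.661 ≤ PN ≤ 1.000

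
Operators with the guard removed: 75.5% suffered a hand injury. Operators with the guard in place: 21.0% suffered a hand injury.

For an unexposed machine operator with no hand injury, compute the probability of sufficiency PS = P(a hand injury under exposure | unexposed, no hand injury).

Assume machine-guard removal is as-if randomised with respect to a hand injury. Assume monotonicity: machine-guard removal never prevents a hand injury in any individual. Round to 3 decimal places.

p₁ = 0.755, p₀ = 0.21.
Under exogeneity and monotonicity, PS = (p₁ − p₀) / (1 − p₀).
PS = (0.755 − 0.21) / (1 − 0.21) = 0.545 / 0.79 ≈ 0.6899

PS ≈ 0.690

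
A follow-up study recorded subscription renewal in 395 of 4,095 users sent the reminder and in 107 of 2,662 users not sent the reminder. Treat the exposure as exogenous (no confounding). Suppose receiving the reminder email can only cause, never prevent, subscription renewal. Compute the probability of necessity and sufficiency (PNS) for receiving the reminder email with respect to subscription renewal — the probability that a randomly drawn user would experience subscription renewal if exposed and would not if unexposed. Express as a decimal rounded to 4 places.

p₁ = P(outcome | exposed) = 395/4095 = 0.096459
p₀ = P(outcome | unexposed) = 107/2662 = 0.040195
Under exogeneity and monotonicity, PNS = p₁ − p₀.
PNS = 0.096459 − 0.040195 = 0.056264

PNS ≈ 0.0563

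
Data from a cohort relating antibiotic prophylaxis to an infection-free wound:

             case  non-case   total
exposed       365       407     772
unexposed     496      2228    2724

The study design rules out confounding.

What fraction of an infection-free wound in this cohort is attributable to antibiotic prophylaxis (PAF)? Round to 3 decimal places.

PAF ≈ 0.261

p₁ = P(outcome | exposed) = 365/772 = 0.4728
p₀ = P(outcome | unexposed) = 496/2724 = 0.18209
Exposure prevalence π = 772/3496 = 0.22082; overall risk P(Y=1) = 0.24628.
Under exogeneity, PAF = [P(Y=1) − p₀]/P(Y=1).
PAF = (0.24628 − 0.18209) / 0.24628 ≈ 0.2607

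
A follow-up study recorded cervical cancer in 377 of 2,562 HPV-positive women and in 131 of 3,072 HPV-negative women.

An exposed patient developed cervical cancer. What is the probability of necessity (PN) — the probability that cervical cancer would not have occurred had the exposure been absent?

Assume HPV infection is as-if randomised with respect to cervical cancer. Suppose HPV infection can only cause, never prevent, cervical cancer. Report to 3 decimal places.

p₁ = P(outcome | exposed) = 377/2562 = 0.14715
p₀ = P(outcome | unexposed) = 131/3072 = 0.042643
Under exogeneity and monotonicity, PN = (p₁ − p₀) / p₁.
PN = (0.14715 − 0.042643) / 0.14715 = 0.10451 / 0.14715 ≈ 0.7102

PN ≈ 0.710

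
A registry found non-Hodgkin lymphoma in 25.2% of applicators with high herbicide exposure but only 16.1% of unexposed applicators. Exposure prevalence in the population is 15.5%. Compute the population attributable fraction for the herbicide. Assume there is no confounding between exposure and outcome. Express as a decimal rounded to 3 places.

PAF ≈ 0.081

p₁ = 0.252, p₀ = 0.161.
Overall risk P(Y=1) = π·p₁ + (1−π)·p₀ = 0.155×0.252 + 0.845×0.161 = 0.17511.
Under exogeneity, PAF = [P(Y=1) − p₀] / P(Y=1).
PAF = (0.17511 − 0.161) / 0.17511 ≈ 0.0806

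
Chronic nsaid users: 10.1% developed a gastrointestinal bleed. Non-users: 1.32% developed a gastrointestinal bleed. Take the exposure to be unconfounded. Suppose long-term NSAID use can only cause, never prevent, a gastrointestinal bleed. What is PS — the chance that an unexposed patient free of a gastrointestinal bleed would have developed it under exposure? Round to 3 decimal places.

PS ≈ 0.089

p₁ = 0.101, p₀ = 0.0132.
Under exogeneity and monotonicity, PS = (p₁ − p₀) / (1 − p₀).
PS = (0.101 − 0.0132) / (1 − 0.0132) = 0.0878 / 0.9868 ≈ 0.0890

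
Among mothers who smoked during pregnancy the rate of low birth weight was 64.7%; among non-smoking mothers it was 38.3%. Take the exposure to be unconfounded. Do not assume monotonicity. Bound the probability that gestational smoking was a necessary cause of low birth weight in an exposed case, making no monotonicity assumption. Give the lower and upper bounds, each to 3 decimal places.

0.408 ≤ PN ≤ 0.954

p₁ = 0.647, p₀ = 0.383.
Under exogeneity alone the bounds on PN are max{0,(p₁−p₀)/p₁} ≤ PN ≤ min{1,(1−p₀)/p₁}.
  lower = (p₁ − p₀)/p₁ = 0.264 / 0.647 ≈ 0.4080
  upper = min{1, (1 − p₀)/p₁} = 0.617 / 0.647 ≈ 0.9536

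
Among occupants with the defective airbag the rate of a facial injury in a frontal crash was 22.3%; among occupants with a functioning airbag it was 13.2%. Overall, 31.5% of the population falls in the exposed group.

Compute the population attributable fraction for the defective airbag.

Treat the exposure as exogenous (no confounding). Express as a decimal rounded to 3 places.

PAF ≈ 0.178

p₁ = 0.223, p₀ = 0.132.
Overall risk P(Y=1) = π·p₁ + (1−π)·p₀ = 0.315×0.223 + 0.685×0.132 = 0.16067.
Under exogeneity, PAF = [P(Y=1) − p₀] / P(Y=1).
PAF = (0.16067 − 0.132) / 0.16067 ≈ 0.1784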